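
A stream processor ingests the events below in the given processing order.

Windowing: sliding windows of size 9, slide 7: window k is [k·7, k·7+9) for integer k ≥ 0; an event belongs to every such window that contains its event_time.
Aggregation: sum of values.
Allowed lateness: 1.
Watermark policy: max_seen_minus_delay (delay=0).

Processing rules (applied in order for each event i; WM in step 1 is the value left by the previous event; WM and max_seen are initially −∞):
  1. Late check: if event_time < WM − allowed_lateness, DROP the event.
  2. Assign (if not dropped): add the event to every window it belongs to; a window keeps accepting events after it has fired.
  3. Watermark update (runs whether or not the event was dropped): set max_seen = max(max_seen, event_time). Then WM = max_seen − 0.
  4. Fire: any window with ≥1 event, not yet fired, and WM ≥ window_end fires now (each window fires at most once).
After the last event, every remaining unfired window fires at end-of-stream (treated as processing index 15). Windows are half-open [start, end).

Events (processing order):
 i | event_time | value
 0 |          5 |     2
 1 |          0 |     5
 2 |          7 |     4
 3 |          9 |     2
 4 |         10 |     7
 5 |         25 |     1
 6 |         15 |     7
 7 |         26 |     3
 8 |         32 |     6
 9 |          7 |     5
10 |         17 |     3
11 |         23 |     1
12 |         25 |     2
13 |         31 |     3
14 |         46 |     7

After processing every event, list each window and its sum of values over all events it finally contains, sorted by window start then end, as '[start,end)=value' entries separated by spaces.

[0,9)=6 [7,16)=13 [21,30)=4 [28,37)=9 [42,51)=7

i=0 t=5 v=2: → [0,9); WM=5
i=1 t=0 v=5: DROP (t<5-1); WM=5
i=2 t=7 v=4: → [7,16),[0,9); WM=7
i=3 t=9 v=2: → [7,16); WM=9; [0,9) fires=6
i=4 t=10 v=7: → [7,16); WM=10
i=5 t=25 v=1: → [21,30); WM=25; [7,16) fires=13
i=6 t=15 v=7: DROP (t<25-1); WM=25
i=7 t=26 v=3: → [21,30); WM=26
i=8 t=32 v=6: → [28,37); WM=32; [21,30) fires=4
i=9 t=7 v=5: DROP (t<32-1); WM=32
i=10 t=17 v=3: DROP (t<32-1); WM=32
i=11 t=23 v=1: DROP (t<32-1); WM=32
i=12 t=25 v=2: DROP (t<32-1); WM=32
i=13 t=31 v=3: → [28,37); WM=32
i=14 t=46 v=7: → [42,51); WM=46; [28,37) fires=9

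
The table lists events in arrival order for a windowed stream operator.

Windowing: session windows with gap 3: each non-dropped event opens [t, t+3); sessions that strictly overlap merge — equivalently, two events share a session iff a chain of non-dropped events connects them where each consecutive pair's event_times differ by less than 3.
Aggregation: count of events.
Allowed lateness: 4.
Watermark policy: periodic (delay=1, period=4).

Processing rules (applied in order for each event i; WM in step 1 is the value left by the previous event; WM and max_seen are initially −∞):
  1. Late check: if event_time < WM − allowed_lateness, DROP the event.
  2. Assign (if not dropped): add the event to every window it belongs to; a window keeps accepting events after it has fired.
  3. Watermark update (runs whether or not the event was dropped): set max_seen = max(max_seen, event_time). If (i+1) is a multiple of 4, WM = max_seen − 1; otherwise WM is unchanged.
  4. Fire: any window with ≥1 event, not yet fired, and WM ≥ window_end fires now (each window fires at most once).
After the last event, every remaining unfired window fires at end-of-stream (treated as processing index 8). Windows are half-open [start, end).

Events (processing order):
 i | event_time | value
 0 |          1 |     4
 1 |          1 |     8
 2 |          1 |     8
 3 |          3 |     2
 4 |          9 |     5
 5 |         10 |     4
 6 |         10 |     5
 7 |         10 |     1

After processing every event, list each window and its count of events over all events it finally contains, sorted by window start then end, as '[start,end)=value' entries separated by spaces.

i=0 t=1 v=4: → [1,4); WM=−∞
i=1 t=1 v=8: → [1,4); WM=−∞
i=2 t=1 v=8: → [1,4); WM=−∞
i=3 t=3 v=2: → [1,6); WM=2
i=4 t=9 v=5: → [9,12); WM=2
i=5 t=10 v=4: → [9,13); WM=2
i=6 t=10 v=5: → [9,13); WM=2
i=7 t=10 v=1: → [9,13); WM=9

[1,6)=4 [9,13)=4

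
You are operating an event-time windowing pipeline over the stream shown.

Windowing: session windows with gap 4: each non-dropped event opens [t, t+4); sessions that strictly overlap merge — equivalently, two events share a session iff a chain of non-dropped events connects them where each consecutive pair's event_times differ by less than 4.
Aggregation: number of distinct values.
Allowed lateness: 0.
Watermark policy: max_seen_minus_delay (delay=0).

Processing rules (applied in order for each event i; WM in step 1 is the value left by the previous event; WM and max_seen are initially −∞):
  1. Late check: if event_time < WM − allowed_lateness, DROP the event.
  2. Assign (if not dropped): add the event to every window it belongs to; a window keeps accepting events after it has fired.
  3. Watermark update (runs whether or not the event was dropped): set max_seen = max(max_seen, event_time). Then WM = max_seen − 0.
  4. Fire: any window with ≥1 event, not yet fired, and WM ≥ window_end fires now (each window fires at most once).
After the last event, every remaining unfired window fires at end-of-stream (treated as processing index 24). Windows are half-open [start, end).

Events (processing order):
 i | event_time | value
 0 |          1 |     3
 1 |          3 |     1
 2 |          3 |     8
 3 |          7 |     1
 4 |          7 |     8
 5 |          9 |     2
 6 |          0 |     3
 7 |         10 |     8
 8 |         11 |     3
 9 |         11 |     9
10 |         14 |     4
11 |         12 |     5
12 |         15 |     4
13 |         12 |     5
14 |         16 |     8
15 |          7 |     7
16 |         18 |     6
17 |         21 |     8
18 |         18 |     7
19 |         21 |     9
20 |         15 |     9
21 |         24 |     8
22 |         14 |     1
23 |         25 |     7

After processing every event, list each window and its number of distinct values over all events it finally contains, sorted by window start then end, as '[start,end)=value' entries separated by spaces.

[1,7)=3 [7,29)=8

i=0 t=1 v=3: → [1,5); WM=1
i=1 t=3 v=1: → [1,7); WM=3
i=2 t=3 v=8: → [1,7); WM=3
i=3 t=7 v=1: → [7,11); WM=7
i=4 t=7 v=8: → [7,11); WM=7
i=5 t=9 v=2: → [7,13); WM=9
i=6 t=0 v=3: DROP (t<9-0); WM=9
i=7 t=10 v=8: → [7,14); WM=10
i=8 t=11 v=3: → [7,15); WM=11
i=9 t=11 v=9: → [7,15); WM=11
i=10 t=14 v=4: → [7,18); WM=14
i=11 t=12 v=5: DROP (t<14-0); WM=14
i=12 t=15 v=4: → [7,19); WM=15
i=13 t=12 v=5: DROP (t<15-0); WM=15
i=14 t=16 v=8: → [7,20); WM=16
i=15 t=7 v=7: DROP (t<16-0); WM=16
i=16 t=18 v=6: → [7,22); WM=18
i=17 t=21 v=8: → [7,25); WM=21
i=18 t=18 v=7: DROP (t<21-0); WM=21
i=19 t=21 v=9: → [7,25); WM=21
i=20 t=15 v=9: DROP (t<21-0); WM=21
i=21 t=24 v=8: → [7,28); WM=24
i=22 t=14 v=1: DROP (t<24-0); WM=24
i=23 t=25 v=7: → [7,29); WM=25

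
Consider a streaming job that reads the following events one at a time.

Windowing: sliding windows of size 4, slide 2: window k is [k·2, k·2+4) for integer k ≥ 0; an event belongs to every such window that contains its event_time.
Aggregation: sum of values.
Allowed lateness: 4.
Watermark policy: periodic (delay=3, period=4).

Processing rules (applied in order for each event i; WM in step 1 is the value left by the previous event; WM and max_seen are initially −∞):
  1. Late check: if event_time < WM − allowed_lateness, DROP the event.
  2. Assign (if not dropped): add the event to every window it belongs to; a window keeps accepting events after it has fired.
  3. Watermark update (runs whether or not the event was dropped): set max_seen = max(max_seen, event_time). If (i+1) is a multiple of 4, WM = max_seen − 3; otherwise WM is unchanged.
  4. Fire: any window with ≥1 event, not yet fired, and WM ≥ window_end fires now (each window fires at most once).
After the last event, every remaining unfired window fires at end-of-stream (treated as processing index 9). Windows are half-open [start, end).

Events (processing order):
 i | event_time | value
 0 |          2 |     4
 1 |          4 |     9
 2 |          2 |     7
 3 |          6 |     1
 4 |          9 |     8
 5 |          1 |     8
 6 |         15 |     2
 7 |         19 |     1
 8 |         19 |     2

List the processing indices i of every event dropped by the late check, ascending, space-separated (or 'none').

i=0 t=2 v=4: → [2,6),[0,4); WM=−∞
i=1 t=4 v=9: → [4,8),[2,6); WM=−∞
i=2 t=2 v=7: → [2,6),[0,4); WM=−∞
i=3 t=6 v=1: → [6,10),[4,8); WM=3
i=4 t=9 v=8: → [8,12),[6,10); WM=3
i=5 t=1 v=8: → [0,4); WM=3
i=6 t=15 v=2: → [14,18),[12,16); WM=3
i=7 t=19 v=1: → [18,22),[16,20); WM=16; [0,4) fires=19 [2,6) fires=20 [4,8) fires=10 [6,10) fires=9 [8,12) fires=8 [12,16) fires=2
i=8 t=19 v=2: → [18,22),[16,20); WM=16

none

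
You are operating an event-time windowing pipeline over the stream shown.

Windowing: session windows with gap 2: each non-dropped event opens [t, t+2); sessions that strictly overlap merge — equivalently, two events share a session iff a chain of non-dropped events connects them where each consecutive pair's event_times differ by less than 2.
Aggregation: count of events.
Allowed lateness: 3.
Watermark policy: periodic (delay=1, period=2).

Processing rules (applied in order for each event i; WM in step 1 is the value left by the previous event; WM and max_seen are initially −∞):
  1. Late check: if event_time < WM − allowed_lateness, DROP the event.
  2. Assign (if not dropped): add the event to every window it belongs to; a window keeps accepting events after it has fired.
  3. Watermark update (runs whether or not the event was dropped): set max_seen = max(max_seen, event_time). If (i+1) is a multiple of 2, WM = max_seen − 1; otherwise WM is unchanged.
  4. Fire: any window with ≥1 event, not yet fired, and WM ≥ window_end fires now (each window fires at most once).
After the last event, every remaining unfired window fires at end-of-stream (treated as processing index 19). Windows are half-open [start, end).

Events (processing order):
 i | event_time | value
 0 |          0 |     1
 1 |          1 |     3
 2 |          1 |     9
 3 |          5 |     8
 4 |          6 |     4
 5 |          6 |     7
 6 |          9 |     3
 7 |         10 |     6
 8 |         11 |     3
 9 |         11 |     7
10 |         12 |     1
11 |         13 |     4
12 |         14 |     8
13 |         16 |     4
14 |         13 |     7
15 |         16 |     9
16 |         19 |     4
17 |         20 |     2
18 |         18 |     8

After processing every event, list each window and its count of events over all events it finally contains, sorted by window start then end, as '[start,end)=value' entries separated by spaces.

[0,3)=3 [5,8)=3 [9,16)=8 [16,18)=2 [18,22)=3

i=0 t=0 v=1: → [0,2); WM=−∞
i=1 t=1 v=3: → [0,3); WM=0
i=2 t=1 v=9: → [0,3); WM=0
i=3 t=5 v=8: → [5,7); WM=4
i=4 t=6 v=4: → [5,8); WM=4
i=5 t=6 v=7: → [5,8); WM=5
i=6 t=9 v=3: → [9,11); WM=5
i=7 t=10 v=6: → [9,12); WM=9
i=8 t=11 v=3: → [9,13); WM=9
i=9 t=11 v=7: → [9,13); WM=10
i=10 t=12 v=1: → [9,14); WM=10
i=11 t=13 v=4: → [9,15); WM=12
i=12 t=14 v=8: → [9,16); WM=12
i=13 t=16 v=4: → [16,18); WM=15
i=14 t=13 v=7: → [9,16); WM=15
i=15 t=16 v=9: → [16,18); WM=15
i=16 t=19 v=4: → [19,21); WM=15
i=17 t=20 v=2: → [19,22); WM=19
i=18 t=18 v=8: → [18,22); WM=19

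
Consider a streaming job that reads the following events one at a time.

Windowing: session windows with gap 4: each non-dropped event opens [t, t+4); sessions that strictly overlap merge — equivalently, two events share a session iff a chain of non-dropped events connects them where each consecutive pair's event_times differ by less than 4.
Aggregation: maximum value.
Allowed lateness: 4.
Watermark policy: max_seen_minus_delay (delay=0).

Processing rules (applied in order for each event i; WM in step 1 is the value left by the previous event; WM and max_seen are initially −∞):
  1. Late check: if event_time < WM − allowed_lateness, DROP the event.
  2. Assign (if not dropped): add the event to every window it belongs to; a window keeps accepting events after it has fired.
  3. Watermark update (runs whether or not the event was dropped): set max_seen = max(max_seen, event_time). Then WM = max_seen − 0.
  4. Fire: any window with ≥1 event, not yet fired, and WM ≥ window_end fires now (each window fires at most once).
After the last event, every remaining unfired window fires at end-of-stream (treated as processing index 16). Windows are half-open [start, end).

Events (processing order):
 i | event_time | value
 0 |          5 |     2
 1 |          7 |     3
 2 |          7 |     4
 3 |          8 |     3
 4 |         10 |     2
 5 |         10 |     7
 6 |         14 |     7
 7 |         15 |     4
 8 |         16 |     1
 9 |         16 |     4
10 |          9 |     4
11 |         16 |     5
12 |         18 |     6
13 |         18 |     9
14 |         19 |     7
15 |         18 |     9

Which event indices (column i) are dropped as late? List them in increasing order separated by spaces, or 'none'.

i=0 t=5 v=2: → [5,9); WM=5
i=1 t=7 v=3: → [5,11); WM=7
i=2 t=7 v=4: → [5,11); WM=7
i=3 t=8 v=3: → [5,12); WM=8
i=4 t=10 v=2: → [5,14); WM=10
i=5 t=10 v=7: → [5,14); WM=10
i=6 t=14 v=7: → [14,18); WM=14
i=7 t=15 v=4: → [14,19); WM=15
i=8 t=16 v=1: → [14,20); WM=16
i=9 t=16 v=4: → [14,20); WM=16
i=10 t=9 v=4: DROP (t<16-4); WM=16
i=11 t=16 v=5: → [14,20); WM=16
i=12 t=18 v=6: → [14,22); WM=18
i=13 t=18 v=9: → [14,22); WM=18
i=14 t=19 v=7: → [14,23); WM=19
i=15 t=18 v=9: → [14,23); WM=19

10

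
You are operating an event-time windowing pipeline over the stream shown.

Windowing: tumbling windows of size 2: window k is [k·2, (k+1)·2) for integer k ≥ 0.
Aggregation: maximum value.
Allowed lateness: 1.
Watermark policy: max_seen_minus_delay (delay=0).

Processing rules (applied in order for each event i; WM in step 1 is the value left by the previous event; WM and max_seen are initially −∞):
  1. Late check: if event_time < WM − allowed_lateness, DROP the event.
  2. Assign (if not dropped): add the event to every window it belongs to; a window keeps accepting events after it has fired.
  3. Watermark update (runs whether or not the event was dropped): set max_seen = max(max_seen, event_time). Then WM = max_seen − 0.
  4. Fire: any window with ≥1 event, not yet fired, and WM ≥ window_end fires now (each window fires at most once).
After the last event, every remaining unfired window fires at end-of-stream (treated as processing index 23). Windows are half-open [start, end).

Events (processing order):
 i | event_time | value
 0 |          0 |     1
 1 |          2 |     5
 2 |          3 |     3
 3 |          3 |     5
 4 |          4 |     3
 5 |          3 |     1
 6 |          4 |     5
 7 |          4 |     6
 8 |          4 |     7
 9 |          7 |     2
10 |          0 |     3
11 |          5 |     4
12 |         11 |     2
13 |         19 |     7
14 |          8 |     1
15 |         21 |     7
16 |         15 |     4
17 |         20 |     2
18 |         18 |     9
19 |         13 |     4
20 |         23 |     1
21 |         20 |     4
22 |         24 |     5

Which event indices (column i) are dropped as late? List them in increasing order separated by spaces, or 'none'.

10 11 14 16 18 19 21

i=0 t=0 v=1: → [0,2); WM=0
i=1 t=2 v=5: → [2,4); WM=2; [0,2) fires=1
i=2 t=3 v=3: → [2,4); WM=3
i=3 t=3 v=5: → [2,4); WM=3
i=4 t=4 v=3: → [4,6); WM=4; [2,4) fires=5
i=5 t=3 v=1: → [2,4); WM=4
i=6 t=4 v=5: → [4,6); WM=4
i=7 t=4 v=6: → [4,6); WM=4
i=8 t=4 v=7: → [4,6); WM=4
i=9 t=7 v=2: → [6,8); WM=7; [4,6) fires=7
i=10 t=0 v=3: DROP (t<7-1); WM=7
i=11 t=5 v=4: DROP (t<7-1); WM=7
i=12 t=11 v=2: → [10,12); WM=11; [6,8) fires=2
i=13 t=19 v=7: → [18,20); WM=19; [10,12) fires=2
i=14 t=8 v=1: DROP (t<19-1); WM=19
i=15 t=21 v=7: → [20,22); WM=21; [18,20) fires=7
i=16 t=15 v=4: DROP (t<21-1); WM=21
i=17 t=20 v=2: → [20,22); WM=21
i=18 t=18 v=9: DROP (t<21-1); WM=21
i=19 t=13 v=4: DROP (t<21-1); WM=21
i=20 t=23 v=1: → [22,24); WM=23; [20,22) fires=7
i=21 t=20 v=4: DROP (t<23-1); WM=23
i=22 t=24 v=5: → [24,26); WM=24; [22,24) fires=1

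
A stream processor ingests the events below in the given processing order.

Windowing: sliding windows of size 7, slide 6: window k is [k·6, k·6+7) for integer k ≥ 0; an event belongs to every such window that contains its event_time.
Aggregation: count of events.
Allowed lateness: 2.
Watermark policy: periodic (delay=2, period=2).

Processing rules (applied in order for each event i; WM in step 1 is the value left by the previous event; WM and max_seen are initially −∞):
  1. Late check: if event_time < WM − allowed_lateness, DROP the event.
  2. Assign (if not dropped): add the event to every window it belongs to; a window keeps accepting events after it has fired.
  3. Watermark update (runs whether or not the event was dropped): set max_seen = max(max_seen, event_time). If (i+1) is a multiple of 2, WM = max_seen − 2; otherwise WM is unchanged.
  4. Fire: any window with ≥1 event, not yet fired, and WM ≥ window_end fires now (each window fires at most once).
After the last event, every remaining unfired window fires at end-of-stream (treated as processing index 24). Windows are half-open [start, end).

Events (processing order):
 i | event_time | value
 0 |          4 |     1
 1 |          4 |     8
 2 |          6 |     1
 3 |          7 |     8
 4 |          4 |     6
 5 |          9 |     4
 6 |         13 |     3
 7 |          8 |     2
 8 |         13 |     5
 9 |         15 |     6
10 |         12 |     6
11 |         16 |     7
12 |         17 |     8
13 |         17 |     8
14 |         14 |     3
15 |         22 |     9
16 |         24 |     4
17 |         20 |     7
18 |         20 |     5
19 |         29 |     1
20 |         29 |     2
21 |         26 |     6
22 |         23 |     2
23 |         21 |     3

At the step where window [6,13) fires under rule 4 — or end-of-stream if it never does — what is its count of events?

i=0 t=4 v=1: → [0,7); WM=−∞
i=1 t=4 v=8: → [0,7); WM=2
i=2 t=6 v=1: → [6,13),[0,7); WM=2
i=3 t=7 v=8: → [6,13); WM=5
i=4 t=4 v=6: → [0,7); WM=5
i=5 t=9 v=4: → [6,13); WM=7; [0,7) fires=4
i=6 t=13 v=3: → [12,19); WM=7
i=7 t=8 v=2: → [6,13); WM=11
i=8 t=13 v=5: → [12,19); WM=11
i=9 t=15 v=6: → [12,19); WM=13; [6,13) fires=4
i=10 t=12 v=6: → [12,19),[6,13); WM=13
i=11 t=16 v=7: → [12,19); WM=14
i=12 t=17 v=8: → [12,19); WM=14
i=13 t=17 v=8: → [12,19); WM=15
i=14 t=14 v=3: → [12,19); WM=15
i=15 t=22 v=9: → [18,25); WM=20; [12,19) fires=8
i=16 t=24 v=4: → [24,31),[18,25); WM=20
i=17 t=20 v=7: → [18,25); WM=22
i=18 t=20 v=5: → [18,25); WM=22
i=19 t=29 v=1: → [24,31); WM=27; [18,25) fires=4
i=20 t=29 v=2: → [24,31); WM=27
i=21 t=26 v=6: → [24,31); WM=27
i=22 t=23 v=2: DROP (t<27-2); WM=27
i=23 t=21 v=3: DROP (t<27-2); WM=27

4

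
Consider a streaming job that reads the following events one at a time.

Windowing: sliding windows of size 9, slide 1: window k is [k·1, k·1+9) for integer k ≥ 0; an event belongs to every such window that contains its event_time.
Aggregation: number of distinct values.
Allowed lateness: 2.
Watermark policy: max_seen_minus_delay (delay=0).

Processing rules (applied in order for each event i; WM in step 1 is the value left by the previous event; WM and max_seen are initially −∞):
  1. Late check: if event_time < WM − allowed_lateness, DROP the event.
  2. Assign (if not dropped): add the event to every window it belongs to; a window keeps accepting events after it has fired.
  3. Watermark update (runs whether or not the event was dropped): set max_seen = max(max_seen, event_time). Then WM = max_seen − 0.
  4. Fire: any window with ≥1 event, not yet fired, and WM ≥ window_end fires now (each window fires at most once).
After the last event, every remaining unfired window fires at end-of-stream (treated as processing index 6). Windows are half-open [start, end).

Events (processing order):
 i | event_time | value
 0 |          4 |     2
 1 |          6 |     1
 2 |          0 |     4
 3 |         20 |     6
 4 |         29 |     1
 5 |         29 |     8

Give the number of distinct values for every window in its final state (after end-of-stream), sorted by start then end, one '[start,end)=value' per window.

[0,9)=2 [1,10)=2 [2,11)=2 [3,12)=2 [4,13)=2 [5,14)=1 [6,15)=1 [12,21)=1 [13,22)=1 [14,23)=1 [15,24)=1 [16,25)=1 [17,26)=1 [18,27)=1 [19,28)=1 [20,29)=1 [21,30)=2 [22,31)=2 [23,32)=2 [24,33)=2 [25,34)=2 [26,35)=2 [27,36)=2 [28,37)=2 [29,38)=2

i=0 t=4 v=2: → [4,13),[3,12),[2,11),[1,10),[0,9); WM=4
i=1 t=6 v=1: → [6,15),[5,14),[4,13),[3,12),[2,11),[1,10),[0,9); WM=6
i=2 t=0 v=4: DROP (t<6-2); WM=6
i=3 t=20 v=6: → [20,29),[19,28),[18,27),[17,26),[16,25),[15,24),[14,23),[13,22),[12,21); WM=20; [0,9) fires=2 [1,10) fires=2 [2,11) fires=2 [3,12) fires=2 [4,13) fires=2 [5,14) fires=1 [6,15) fires=1
i=4 t=29 v=1: → [29,38),[28,37),[27,36),[26,35),[25,34),[24,33),[23,32),[22,31),[21,30); WM=29; [12,21) fires=1 [13,22) fires=1 [14,23) fires=1 [15,24) fires=1 [16,25) fires=1 [17,26) fires=1 [18,27) fires=1 [19,28) fires=1 [20,29) fires=1
i=5 t=29 v=8: → [29,38),[28,37),[27,36),[26,35),[25,34),[24,33),[23,32),[22,31),[21,30); WM=29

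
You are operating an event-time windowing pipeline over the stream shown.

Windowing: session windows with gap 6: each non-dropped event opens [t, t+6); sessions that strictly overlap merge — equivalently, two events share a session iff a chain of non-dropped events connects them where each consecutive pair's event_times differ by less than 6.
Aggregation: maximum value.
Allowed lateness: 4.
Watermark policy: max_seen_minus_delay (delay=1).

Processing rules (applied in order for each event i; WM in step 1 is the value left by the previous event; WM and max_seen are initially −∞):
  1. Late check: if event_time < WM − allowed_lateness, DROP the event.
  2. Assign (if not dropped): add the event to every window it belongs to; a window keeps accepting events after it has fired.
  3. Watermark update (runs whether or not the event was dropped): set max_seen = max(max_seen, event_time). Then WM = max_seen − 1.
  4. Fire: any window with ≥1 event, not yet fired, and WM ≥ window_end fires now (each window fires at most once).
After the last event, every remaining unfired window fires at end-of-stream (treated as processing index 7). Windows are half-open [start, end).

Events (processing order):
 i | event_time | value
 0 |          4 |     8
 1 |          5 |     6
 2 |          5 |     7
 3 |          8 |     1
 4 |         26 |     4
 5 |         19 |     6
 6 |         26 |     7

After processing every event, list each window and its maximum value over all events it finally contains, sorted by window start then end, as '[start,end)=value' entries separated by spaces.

i=0 t=4 v=8: → [4,10); WM=3
i=1 t=5 v=6: → [4,11); WM=4
i=2 t=5 v=7: → [4,11); WM=4
i=3 t=8 v=1: → [4,14); WM=7
i=4 t=26 v=4: → [26,32); WM=25
i=5 t=19 v=6: DROP (t<25-4); WM=25
i=6 t=26 v=7: → [26,32); WM=25

[4,14)=8 [26,32)=7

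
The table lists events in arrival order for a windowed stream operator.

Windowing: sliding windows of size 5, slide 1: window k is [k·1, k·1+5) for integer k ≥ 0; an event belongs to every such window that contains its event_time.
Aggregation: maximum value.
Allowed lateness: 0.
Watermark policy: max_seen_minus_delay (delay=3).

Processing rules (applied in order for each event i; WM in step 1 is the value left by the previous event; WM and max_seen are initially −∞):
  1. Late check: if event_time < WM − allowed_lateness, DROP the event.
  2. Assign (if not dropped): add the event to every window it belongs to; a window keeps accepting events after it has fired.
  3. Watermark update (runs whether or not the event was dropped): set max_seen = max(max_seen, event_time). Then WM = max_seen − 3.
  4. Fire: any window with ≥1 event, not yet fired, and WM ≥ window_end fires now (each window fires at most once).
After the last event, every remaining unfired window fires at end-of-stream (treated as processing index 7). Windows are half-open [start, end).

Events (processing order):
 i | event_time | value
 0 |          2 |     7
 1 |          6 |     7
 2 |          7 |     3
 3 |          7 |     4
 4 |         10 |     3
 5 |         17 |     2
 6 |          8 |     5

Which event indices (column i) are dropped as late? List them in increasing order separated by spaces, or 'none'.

i=0 t=2 v=7: → [2,7),[1,6),[0,5); WM=-1
i=1 t=6 v=7: → [6,11),[5,10),[4,9),[3,8),[2,7); WM=3
i=2 t=7 v=3: → [7,12),[6,11),[5,10),[4,9),[3,8); WM=4
i=3 t=7 v=4: → [7,12),[6,11),[5,10),[4,9),[3,8); WM=4
i=4 t=10 v=3: → [10,15),[9,14),[8,13),[7,12),[6,11); WM=7; [0,5) fires=7 [1,6) fires=7 [2,7) fires=7
i=5 t=17 v=2: → [17,22),[16,21),[15,20),[14,19),[13,18); WM=14; [3,8) fires=7 [4,9) fires=7 [5,10) fires=7 [6,11) fires=7 [7,12) fires=4 [8,13) fires=3 [9,14) fires=3
i=6 t=8 v=5: DROP (t<14-0); WM=14

6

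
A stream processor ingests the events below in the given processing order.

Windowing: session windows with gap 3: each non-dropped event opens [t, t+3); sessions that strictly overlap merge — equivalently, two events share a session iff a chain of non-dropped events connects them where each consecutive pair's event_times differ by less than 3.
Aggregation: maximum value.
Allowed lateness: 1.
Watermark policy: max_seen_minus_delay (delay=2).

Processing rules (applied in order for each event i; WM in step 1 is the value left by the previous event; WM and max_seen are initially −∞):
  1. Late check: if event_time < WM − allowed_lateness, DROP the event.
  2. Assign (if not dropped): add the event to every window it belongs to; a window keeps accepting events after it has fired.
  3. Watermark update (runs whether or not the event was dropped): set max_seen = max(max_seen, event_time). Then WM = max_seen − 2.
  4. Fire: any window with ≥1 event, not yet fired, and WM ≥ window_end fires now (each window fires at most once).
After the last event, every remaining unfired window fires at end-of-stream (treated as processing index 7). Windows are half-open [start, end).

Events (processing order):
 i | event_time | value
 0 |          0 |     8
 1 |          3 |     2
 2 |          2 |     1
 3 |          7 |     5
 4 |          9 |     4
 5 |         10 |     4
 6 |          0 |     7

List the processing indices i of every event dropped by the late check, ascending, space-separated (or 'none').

6

i=0 t=0 v=8: → [0,3); WM=-2
i=1 t=3 v=2: → [3,6); WM=1
i=2 t=2 v=1: → [0,6); WM=1
i=3 t=7 v=5: → [7,10); WM=5
i=4 t=9 v=4: → [7,12); WM=7
i=5 t=10 v=4: → [7,13); WM=8
i=6 t=0 v=7: DROP (t<8-1); WM=8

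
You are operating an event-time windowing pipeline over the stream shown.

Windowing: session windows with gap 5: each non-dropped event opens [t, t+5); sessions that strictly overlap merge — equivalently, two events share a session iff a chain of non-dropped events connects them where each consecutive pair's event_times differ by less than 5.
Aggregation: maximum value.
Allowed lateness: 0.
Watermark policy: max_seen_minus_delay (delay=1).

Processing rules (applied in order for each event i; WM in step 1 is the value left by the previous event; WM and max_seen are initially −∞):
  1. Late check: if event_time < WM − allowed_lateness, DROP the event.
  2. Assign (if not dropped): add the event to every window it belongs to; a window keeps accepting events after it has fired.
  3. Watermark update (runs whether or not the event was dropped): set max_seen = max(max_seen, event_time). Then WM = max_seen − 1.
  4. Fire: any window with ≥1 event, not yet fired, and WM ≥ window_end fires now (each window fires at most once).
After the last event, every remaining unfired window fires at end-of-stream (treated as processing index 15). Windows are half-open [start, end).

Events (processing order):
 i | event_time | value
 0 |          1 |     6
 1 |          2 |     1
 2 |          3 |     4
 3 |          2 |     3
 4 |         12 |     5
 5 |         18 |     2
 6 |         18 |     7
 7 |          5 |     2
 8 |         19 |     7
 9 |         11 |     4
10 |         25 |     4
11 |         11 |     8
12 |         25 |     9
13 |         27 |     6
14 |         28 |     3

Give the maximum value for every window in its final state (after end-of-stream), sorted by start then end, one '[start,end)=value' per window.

[1,8)=6 [12,17)=5 [18,24)=7 [25,33)=9

i=0 t=1 v=6: → [1,6); WM=0
i=1 t=2 v=1: → [1,7); WM=1
i=2 t=3 v=4: → [1,8); WM=2
i=3 t=2 v=3: → [1,8); WM=2
i=4 t=12 v=5: → [12,17); WM=11
i=5 t=18 v=2: → [18,23); WM=17
i=6 t=18 v=7: → [18,23); WM=17
i=7 t=5 v=2: DROP (t<17-0); WM=17
i=8 t=19 v=7: → [18,24); WM=18
i=9 t=11 v=4: DROP (t<18-0); WM=18
i=10 t=25 v=4: → [25,30); WM=24
i=11 t=11 v=8: DROP (t<24-0); WM=24
i=12 t=25 v=9: → [25,30); WM=24
i=13 t=27 v=6: → [25,32); WM=26
i=14 t=28 v=3: → [25,33); WM=27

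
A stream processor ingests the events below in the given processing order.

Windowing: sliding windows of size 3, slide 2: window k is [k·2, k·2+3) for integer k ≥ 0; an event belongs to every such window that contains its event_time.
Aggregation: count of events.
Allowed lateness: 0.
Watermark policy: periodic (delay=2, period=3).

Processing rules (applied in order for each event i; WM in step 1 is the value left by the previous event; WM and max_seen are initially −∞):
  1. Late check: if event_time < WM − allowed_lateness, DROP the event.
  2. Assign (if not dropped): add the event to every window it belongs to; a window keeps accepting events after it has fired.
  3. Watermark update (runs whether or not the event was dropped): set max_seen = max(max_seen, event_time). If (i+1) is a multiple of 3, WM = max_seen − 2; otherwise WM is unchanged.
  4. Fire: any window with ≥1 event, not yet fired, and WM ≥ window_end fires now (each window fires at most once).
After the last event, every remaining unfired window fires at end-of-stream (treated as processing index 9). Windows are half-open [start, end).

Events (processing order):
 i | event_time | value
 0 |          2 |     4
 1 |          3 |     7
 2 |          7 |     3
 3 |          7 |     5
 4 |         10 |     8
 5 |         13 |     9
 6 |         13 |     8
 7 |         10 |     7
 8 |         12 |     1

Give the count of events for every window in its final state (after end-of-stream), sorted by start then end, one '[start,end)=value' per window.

i=0 t=2 v=4: → [2,5),[0,3); WM=−∞
i=1 t=3 v=7: → [2,5); WM=−∞
i=2 t=7 v=3: → [6,9); WM=5; [0,3) fires=1 [2,5) fires=2
i=3 t=7 v=5: → [6,9); WM=5
i=4 t=10 v=8: → [10,13),[8,11); WM=5
i=5 t=13 v=9: → [12,15); WM=11; [6,9) fires=2 [8,11) fires=1
i=6 t=13 v=8: → [12,15); WM=11
i=7 t=10 v=7: DROP (t<11-0); WM=11
i=8 t=12 v=1: → [12,15),[10,13); WM=11

[0,3)=1 [2,5)=2 [6,9)=2 [8,11)=1 [10,13)=2 [12,15)=3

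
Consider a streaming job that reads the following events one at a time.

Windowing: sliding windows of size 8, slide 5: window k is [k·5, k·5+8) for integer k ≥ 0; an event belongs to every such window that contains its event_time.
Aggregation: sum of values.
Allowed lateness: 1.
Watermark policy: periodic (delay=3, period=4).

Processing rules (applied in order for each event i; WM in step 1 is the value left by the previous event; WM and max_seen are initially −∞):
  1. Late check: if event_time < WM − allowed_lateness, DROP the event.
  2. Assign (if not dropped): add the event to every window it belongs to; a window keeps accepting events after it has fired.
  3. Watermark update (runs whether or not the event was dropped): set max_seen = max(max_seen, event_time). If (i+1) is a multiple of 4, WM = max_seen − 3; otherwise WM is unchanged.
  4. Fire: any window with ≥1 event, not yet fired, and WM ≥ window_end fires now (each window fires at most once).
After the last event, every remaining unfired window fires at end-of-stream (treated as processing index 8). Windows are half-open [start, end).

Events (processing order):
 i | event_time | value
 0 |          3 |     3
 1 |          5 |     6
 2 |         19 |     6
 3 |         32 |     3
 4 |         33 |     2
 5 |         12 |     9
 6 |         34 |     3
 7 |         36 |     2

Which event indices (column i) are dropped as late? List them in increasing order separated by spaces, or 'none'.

i=0 t=3 v=3: → [0,8); WM=−∞
i=1 t=5 v=6: → [5,13),[0,8); WM=−∞
i=2 t=19 v=6: → [15,23); WM=−∞
i=3 t=32 v=3: → [30,38),[25,33); WM=29; [0,8) fires=9 [5,13) fires=6 [15,23) fires=6
i=4 t=33 v=2: → [30,38); WM=29
i=5 t=12 v=9: DROP (t<29-1); WM=29
i=6 t=34 v=3: → [30,38); WM=29
i=7 t=36 v=2: → [35,43),[30,38); WM=33; [25,33) fires=3

5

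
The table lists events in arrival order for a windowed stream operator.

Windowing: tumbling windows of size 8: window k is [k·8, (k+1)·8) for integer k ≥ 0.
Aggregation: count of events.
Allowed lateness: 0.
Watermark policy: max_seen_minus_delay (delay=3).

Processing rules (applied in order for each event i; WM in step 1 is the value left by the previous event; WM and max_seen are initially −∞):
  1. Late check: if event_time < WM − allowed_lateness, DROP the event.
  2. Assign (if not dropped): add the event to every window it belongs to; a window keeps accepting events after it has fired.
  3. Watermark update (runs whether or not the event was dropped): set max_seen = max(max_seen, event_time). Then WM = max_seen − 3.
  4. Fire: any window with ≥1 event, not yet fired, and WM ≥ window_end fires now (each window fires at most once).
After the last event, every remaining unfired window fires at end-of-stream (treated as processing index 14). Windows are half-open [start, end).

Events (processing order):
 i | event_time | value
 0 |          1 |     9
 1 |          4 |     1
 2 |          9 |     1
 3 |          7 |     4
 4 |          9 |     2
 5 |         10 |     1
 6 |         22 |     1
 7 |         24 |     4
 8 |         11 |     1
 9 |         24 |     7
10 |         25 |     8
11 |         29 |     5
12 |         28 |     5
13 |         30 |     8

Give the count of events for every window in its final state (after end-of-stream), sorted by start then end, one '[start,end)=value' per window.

[0,8)=3 [8,16)=3 [16,24)=1 [24,32)=6

i=0 t=1 v=9: → [0,8); WM=-2
i=1 t=4 v=1: → [0,8); WM=1
i=2 t=9 v=1: → [8,16); WM=6
i=3 t=7 v=4: → [0,8); WM=6
i=4 t=9 v=2: → [8,16); WM=6
i=5 t=10 v=1: → [8,16); WM=7
i=6 t=22 v=1: → [16,24); WM=19; [0,8) fires=3 [8,16) fires=3
i=7 t=24 v=4: → [24,32); WM=21
i=8 t=11 v=1: DROP (t<21-0); WM=21
i=9 t=24 v=7: → [24,32); WM=21
i=10 t=25 v=8: → [24,32); WM=22
i=11 t=29 v=5: → [24,32); WM=26; [16,24) fires=1
i=12 t=28 v=5: → [24,32); WM=26
i=13 t=30 v=8: → [24,32); WM=27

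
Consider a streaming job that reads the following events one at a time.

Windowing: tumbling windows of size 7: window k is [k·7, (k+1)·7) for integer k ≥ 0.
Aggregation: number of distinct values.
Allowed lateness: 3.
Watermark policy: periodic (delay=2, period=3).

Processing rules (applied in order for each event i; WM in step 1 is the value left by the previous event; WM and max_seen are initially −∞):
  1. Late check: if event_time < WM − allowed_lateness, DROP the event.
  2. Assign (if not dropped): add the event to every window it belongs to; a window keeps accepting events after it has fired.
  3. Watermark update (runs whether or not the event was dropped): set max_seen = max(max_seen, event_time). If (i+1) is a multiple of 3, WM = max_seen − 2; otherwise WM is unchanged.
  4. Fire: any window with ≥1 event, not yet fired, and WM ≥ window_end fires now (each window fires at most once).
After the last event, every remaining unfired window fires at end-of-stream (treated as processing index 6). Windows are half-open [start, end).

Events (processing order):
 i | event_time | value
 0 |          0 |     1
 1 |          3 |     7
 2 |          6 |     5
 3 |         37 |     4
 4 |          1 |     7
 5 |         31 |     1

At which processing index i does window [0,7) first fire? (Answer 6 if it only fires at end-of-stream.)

5

i=0 t=0 v=1: → [0,7); WM=−∞
i=1 t=3 v=7: → [0,7); WM=−∞
i=2 t=6 v=5: → [0,7); WM=4
i=3 t=37 v=4: → [35,42); WM=4
i=4 t=1 v=7: → [0,7); WM=4
i=5 t=31 v=1: → [28,35); WM=35; [0,7) fires=3 [28,35) fires=1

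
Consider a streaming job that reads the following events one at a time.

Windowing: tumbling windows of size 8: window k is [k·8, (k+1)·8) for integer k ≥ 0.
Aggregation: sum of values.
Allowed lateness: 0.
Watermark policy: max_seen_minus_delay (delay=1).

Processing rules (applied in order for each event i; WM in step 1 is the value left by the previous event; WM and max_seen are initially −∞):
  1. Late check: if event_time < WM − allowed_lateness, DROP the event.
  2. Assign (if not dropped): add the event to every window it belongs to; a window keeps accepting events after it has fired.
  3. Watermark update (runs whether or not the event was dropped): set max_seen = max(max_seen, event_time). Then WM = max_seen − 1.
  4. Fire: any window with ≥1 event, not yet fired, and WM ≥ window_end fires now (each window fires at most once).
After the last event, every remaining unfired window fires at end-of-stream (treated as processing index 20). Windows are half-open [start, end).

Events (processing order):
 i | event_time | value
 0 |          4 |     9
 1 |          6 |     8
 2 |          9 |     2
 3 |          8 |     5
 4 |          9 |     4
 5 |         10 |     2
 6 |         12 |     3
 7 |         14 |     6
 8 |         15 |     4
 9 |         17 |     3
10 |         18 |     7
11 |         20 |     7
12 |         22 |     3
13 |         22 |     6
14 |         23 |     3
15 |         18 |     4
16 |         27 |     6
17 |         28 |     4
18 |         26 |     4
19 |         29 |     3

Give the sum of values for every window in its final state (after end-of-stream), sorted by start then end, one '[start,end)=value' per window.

[0,8)=17 [8,16)=26 [16,24)=29 [24,32)=13

i=0 t=4 v=9: → [0,8); WM=3
i=1 t=6 v=8: → [0,8); WM=5
i=2 t=9 v=2: → [8,16); WM=8; [0,8) fires=17
i=3 t=8 v=5: → [8,16); WM=8
i=4 t=9 v=4: → [8,16); WM=8
i=5 t=10 v=2: → [8,16); WM=9
i=6 t=12 v=3: → [8,16); WM=11
i=7 t=14 v=6: → [8,16); WM=13
i=8 t=15 v=4: → [8,16); WM=14
i=9 t=17 v=3: → [16,24); WM=16; [8,16) fires=26
i=10 t=18 v=7: → [16,24); WM=17
i=11 t=20 v=7: → [16,24); WM=19
i=12 t=22 v=3: → [16,24); WM=21
i=13 t=22 v=6: → [16,24); WM=21
i=14 t=23 v=3: → [16,24); WM=22
i=15 t=18 v=4: DROP (t<22-0); WM=22
i=16 t=27 v=6: → [24,32); WM=26; [16,24) fires=29
i=17 t=28 v=4: → [24,32); WM=27
i=18 t=26 v=4: DROP (t<27-0); WM=27
i=19 t=29 v=3: → [24,32); WM=28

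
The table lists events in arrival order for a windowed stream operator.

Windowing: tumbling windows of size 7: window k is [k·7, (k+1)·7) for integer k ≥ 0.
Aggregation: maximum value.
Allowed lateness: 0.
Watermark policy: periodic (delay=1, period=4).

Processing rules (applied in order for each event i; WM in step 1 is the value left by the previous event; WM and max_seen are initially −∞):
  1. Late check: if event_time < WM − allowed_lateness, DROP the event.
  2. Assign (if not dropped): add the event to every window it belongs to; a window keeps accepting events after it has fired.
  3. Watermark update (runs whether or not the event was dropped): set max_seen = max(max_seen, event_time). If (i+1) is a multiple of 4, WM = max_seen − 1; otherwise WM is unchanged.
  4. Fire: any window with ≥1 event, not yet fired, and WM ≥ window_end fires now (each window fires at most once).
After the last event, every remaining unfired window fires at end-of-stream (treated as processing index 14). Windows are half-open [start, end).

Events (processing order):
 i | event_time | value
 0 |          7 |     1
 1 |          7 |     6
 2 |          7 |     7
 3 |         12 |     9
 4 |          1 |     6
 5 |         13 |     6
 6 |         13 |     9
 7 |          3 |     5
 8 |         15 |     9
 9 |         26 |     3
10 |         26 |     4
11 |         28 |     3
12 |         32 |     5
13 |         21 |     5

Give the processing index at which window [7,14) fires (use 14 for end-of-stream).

i=0 t=7 v=1: → [7,14); WM=−∞
i=1 t=7 v=6: → [7,14); WM=−∞
i=2 t=7 v=7: → [7,14); WM=−∞
i=3 t=12 v=9: → [7,14); WM=11
i=4 t=1 v=6: DROP (t<11-0); WM=11
i=5 t=13 v=6: → [7,14); WM=11
i=6 t=13 v=9: → [7,14); WM=11
i=7 t=3 v=5: DROP (t<11-0); WM=12
i=8 t=15 v=9: → [14,21); WM=12
i=9 t=26 v=3: → [21,28); WM=12
i=10 t=26 v=4: → [21,28); WM=12
i=11 t=28 v=3: → [28,35); WM=27; [7,14) fires=9 [14,21) fires=9
i=12 t=32 v=5: → [28,35); WM=27
i=13 t=21 v=5: DROP (t<27-0); WM=27

11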